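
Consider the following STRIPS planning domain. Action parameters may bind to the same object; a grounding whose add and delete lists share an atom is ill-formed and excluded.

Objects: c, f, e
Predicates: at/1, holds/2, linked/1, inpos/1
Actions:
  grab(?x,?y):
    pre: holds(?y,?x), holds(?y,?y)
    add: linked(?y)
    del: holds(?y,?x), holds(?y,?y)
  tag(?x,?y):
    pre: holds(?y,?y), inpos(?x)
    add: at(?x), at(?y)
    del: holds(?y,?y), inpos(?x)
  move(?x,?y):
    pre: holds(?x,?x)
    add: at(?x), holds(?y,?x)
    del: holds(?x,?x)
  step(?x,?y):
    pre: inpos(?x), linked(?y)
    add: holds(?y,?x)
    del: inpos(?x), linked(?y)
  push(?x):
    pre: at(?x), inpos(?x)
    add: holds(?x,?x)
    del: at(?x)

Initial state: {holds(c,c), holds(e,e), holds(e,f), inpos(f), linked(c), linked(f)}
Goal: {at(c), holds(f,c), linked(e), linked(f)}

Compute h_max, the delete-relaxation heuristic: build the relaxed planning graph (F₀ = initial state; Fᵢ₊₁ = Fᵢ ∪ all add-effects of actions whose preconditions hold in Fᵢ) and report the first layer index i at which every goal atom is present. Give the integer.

F0 = init (6 atoms)
F1 = F0 ∪ {at(c), at(e), at(f), holds(c,e), holds(c,f), holds(e,c), holds(f,c), holds(f,e), holds(f,f), linked(e)}  (16 atoms)
goal ⊆ F1  ⇒  h_max = 1

1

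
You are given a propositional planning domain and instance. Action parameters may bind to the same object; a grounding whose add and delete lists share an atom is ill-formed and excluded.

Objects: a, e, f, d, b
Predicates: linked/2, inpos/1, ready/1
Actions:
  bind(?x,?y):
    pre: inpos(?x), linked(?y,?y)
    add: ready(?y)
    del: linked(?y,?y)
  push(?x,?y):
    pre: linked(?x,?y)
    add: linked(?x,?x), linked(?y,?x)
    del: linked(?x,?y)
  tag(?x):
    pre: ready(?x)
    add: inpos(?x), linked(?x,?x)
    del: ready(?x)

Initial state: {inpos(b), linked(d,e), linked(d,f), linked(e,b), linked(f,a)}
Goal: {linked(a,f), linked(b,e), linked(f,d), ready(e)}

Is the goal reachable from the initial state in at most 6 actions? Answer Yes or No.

1. push(e,b)  →  {inpos(b), linked(b,e), linked(d,e), linked(d,f), linked(e,e), linked(f,a)}
2. bind(b,e)  →  {inpos(b), linked(b,e), linked(d,e), linked(d,f), linked(f,a), ready(e)}
3. push(f,a)  →  {inpos(b), linked(a,f), linked(b,e), linked(d,e), linked(d,f), linked(f,f), ready(e)}
4. push(d,f)  →  {inpos(b), linked(a,f), linked(b,e), linked(d,d), linked(d,e), linked(f,d), linked(f,f), ready(e)}
optimal plan length = 4; 4 ≤ 6

Yes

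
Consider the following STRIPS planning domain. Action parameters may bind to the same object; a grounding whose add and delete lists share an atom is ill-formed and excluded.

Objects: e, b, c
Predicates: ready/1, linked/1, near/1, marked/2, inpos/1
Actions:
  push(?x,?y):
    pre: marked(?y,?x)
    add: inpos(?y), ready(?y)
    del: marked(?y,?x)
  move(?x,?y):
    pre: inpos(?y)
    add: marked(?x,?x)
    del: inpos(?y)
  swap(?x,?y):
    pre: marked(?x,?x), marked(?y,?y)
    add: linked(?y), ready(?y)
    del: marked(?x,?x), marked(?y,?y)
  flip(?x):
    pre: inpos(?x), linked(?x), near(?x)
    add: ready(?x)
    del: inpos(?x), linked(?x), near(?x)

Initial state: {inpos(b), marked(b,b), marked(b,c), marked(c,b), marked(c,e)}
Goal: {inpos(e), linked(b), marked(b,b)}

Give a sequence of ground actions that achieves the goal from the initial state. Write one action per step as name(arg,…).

push(e,c); move(e,b); push(e,e); swap(b,b); move(b,c)

1. push(e,c)  →  {inpos(b), inpos(c), marked(b,b), marked(b,c), marked(c,b), ready(c)}
2. move(e,b)  →  {inpos(c), marked(b,b), marked(b,c), marked(c,b), marked(e,e), ready(c)}
3. push(e,e)  →  {inpos(c), inpos(e), marked(b,b), marked(b,c), marked(c,b), ready(c), ready(e)}
4. swap(b,b)  →  {inpos(c), inpos(e), linked(b), marked(b,c), marked(c,b), ready(b), ready(c), ready(e)}
5. move(b,c)  →  {inpos(e), linked(b), marked(b,b), marked(b,c), marked(c,b), ready(b), ready(c), ready(e)}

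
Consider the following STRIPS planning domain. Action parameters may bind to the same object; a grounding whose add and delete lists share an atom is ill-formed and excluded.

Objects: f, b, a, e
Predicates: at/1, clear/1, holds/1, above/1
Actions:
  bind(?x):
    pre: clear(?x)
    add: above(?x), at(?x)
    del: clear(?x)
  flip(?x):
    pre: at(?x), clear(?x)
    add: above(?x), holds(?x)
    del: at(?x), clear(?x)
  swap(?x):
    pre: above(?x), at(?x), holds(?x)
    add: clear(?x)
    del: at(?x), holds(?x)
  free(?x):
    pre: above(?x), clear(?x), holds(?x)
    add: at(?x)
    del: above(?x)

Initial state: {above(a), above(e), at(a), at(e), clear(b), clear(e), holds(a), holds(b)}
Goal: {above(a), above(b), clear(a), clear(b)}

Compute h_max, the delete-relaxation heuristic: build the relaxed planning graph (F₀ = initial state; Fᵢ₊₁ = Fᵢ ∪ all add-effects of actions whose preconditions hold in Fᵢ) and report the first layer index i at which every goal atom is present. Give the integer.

F0 = init (8 atoms)
F1 = F0 ∪ {above(b), at(b), clear(a), holds(e)}  (12 atoms)
goal ⊆ F1  ⇒  h_max = 1

1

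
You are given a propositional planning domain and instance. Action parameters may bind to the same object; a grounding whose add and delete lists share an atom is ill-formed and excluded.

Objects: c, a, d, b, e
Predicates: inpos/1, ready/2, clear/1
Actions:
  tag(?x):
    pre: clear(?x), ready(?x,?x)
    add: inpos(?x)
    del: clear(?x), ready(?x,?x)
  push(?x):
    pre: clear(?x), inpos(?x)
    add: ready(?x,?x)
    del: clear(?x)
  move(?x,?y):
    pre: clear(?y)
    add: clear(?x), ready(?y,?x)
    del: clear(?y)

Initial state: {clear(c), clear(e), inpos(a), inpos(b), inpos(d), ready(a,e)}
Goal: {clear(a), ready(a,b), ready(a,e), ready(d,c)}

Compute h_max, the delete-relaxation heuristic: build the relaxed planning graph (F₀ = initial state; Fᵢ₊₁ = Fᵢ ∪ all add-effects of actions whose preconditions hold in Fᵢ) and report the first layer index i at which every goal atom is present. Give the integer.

F0 = init (6 atoms)
F1 = F0 ∪ {clear(a), clear(b), clear(d), ready(c,a), ready(c,b), ready(c,d), ready(c,e), ready(e,a), ready(e,b), ready(e,c), ready(e,d)}  (17 atoms)
F2 = F1 ∪ {ready(a,a), ready(a,b), ready(a,c), ready(a,d), ready(b,a), ready(b,b), ready(b,c), ready(b,d), ready(b,e), ready(d,a), ready(d,b), ready(d,c), ready(d,d), ready(d,e)}  (31 atoms)
goal ⊆ F2  ⇒  h_max = 2

2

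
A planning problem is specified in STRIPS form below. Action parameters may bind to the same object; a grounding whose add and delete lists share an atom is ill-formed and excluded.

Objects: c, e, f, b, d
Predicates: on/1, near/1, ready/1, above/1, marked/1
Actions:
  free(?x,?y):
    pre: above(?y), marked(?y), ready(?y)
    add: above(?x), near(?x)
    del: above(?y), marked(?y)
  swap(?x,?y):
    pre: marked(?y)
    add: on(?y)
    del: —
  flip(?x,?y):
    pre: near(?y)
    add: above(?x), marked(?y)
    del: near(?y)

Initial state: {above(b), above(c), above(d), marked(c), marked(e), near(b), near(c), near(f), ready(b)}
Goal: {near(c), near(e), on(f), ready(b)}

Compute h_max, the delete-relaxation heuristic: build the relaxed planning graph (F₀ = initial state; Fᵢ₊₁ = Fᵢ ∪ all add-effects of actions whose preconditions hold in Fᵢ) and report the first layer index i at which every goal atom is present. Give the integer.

F0 = init (9 atoms)
F1 = F0 ∪ {above(e), above(f), marked(b), marked(f), on(c), on(e)}  (15 atoms)
F2 = F1 ∪ {near(d), near(e), on(b), on(f)}  (19 atoms)
goal ⊆ F2  ⇒  h_max = 2

2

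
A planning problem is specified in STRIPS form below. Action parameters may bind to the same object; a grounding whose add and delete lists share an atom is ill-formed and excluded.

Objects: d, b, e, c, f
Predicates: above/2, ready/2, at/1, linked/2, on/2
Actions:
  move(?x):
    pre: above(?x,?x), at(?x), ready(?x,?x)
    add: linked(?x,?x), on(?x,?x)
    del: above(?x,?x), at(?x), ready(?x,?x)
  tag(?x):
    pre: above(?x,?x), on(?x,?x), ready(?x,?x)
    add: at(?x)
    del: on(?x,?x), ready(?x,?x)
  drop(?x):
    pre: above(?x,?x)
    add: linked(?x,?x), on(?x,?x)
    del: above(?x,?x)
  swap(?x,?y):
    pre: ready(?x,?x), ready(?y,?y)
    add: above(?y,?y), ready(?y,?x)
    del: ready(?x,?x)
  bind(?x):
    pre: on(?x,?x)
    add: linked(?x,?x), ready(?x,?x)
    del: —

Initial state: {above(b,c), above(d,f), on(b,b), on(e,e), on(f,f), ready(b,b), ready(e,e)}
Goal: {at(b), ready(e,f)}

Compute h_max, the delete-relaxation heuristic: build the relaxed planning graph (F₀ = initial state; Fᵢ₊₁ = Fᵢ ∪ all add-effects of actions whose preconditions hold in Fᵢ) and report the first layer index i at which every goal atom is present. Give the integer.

F0 = init (7 atoms)
F1 = F0 ∪ {above(b,b), above(e,e), linked(b,b), linked(e,e), linked(f,f), ready(b,e), ready(e,b), ready(f,f)}  (15 atoms)
F2 = F1 ∪ {above(f,f), at(b), at(e), ready(b,f), ready(e,f), ready(f,b), ready(f,e)}  (22 atoms)
goal ⊆ F2  ⇒  h_max = 2

2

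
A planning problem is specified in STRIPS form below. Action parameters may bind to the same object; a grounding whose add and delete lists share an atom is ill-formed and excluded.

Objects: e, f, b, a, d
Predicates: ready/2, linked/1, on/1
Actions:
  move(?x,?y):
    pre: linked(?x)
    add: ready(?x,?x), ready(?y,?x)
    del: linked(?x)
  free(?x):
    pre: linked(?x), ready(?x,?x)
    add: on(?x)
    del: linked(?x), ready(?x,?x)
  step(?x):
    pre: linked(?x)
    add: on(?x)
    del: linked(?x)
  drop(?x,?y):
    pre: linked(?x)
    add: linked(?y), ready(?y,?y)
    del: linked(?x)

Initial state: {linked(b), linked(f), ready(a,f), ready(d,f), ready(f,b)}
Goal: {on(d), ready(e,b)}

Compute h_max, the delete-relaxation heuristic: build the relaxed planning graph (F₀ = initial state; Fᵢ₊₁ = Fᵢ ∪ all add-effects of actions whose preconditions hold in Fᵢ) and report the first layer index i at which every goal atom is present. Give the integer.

F0 = init (5 atoms)
F1 = F0 ∪ {linked(a), linked(d), linked(e), on(b), on(f), ready(a,a), ready(a,b), ready(b,b), ready(b,f), ready(d,b), ready(d,d), ready(e,b), ready(e,e), ready(e,f), ready(f,f)}  (20 atoms)
F2 = F1 ∪ {on(a), on(d), on(e), ready(a,d), ready(a,e), ready(b,a), ready(b,d), ready(b,e), ready(d,a), ready(d,e), ready(e,a), ready(e,d), ready(f,a), ready(f,d), ready(f,e)}  (35 atoms)
goal ⊆ F2  ⇒  h_max = 2

2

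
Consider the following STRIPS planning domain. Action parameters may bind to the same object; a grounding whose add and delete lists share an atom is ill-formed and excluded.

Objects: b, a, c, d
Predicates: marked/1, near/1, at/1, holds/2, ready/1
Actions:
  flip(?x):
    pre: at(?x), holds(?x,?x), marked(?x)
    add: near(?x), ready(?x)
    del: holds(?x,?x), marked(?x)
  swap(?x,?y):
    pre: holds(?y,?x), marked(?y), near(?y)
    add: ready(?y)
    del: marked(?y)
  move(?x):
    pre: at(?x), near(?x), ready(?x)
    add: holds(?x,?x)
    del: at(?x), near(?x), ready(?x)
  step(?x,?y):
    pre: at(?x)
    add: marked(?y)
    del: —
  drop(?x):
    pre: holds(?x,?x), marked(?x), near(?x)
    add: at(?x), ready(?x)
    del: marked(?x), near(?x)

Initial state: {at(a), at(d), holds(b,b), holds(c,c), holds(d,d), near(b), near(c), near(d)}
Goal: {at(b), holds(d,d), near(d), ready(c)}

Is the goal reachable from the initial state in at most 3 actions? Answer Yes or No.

1. step(a,b)  →  {at(a), at(d), holds(b,b), holds(c,c), holds(d,d), marked(b), near(b), near(c), near(d)}
2. step(a,c)  →  {at(a), at(d), holds(b,b), holds(c,c), holds(d,d), marked(b), marked(c), near(b), near(c), near(d)}
3. swap(c,c)  →  {at(a), at(d), holds(b,b), holds(c,c), holds(d,d), marked(b), near(b), near(c), near(d), ready(c)}
4. drop(b)  →  {at(a), at(b), at(d), holds(b,b), holds(c,c), holds(d,d), near(c), near(d), ready(b), ready(c)}
optimal plan length = 4; 4 > 3

No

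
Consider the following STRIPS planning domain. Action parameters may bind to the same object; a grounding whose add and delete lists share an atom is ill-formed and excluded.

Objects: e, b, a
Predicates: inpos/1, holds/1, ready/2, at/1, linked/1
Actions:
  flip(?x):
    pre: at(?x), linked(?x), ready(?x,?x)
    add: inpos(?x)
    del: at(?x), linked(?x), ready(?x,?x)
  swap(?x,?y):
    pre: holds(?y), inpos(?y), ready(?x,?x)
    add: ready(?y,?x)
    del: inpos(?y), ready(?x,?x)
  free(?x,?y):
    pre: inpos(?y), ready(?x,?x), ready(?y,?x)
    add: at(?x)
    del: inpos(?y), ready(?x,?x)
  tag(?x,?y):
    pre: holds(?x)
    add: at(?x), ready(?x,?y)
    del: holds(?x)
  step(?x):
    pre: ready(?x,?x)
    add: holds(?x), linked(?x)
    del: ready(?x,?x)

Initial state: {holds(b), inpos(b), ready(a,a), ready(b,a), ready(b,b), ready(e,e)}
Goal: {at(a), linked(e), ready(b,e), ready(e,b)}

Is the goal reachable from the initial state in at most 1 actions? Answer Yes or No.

No

1. free(a,b)  →  {at(a), holds(b), ready(b,a), ready(b,b), ready(e,e)}
2. tag(b,e)  →  {at(a), at(b), ready(b,a), ready(b,b), ready(b,e), ready(e,e)}
3. step(e)  →  {at(a), at(b), holds(e), linked(e), ready(b,a), ready(b,b), ready(b,e)}
4. tag(e,b)  →  {at(a), at(b), at(e), linked(e), ready(b,a), ready(b,b), ready(b,e), ready(e,b)}
optimal plan length = 4; 4 > 1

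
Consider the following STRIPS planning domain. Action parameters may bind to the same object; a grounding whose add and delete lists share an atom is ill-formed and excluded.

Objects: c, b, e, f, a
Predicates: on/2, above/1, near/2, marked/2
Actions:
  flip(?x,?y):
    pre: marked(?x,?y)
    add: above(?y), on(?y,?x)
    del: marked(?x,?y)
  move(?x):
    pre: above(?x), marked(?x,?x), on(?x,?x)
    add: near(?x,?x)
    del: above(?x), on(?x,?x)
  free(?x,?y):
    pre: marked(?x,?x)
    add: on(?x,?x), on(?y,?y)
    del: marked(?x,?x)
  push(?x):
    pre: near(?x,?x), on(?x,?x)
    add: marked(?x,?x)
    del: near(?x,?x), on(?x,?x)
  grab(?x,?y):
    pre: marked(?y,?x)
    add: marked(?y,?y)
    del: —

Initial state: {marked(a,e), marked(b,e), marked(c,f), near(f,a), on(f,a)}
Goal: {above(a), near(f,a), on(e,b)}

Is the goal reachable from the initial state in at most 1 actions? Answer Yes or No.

1. flip(b,e)  →  {above(e), marked(a,e), marked(c,f), near(f,a), on(e,b), on(f,a)}
2. grab(e,a)  →  {above(e), marked(a,a), marked(a,e), marked(c,f), near(f,a), on(e,b), on(f,a)}
3. flip(a,a)  →  {above(a), above(e), marked(a,e), marked(c,f), near(f,a), on(a,a), on(e,b), on(f,a)}
optimal plan length = 3; 3 > 1

No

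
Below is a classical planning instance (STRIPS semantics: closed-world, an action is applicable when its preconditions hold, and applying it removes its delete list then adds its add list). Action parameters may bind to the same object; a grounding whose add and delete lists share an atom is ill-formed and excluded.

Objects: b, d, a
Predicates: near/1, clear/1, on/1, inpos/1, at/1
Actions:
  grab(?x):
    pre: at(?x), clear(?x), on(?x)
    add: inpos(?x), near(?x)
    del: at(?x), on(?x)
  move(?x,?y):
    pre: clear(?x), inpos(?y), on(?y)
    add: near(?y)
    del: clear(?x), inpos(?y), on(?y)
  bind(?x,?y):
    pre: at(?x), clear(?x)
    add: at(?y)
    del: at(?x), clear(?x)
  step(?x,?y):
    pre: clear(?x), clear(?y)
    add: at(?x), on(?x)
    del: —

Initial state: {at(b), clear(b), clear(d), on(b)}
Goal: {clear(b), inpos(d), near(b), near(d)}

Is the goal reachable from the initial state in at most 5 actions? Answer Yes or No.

Yes

1. grab(b)  →  {clear(b), clear(d), inpos(b), near(b)}
2. step(d,b)  →  {at(d), clear(b), clear(d), inpos(b), near(b), on(d)}
3. grab(d)  →  {clear(b), clear(d), inpos(b), inpos(d), near(b), near(d)}
optimal plan length = 3; 3 ≤ 5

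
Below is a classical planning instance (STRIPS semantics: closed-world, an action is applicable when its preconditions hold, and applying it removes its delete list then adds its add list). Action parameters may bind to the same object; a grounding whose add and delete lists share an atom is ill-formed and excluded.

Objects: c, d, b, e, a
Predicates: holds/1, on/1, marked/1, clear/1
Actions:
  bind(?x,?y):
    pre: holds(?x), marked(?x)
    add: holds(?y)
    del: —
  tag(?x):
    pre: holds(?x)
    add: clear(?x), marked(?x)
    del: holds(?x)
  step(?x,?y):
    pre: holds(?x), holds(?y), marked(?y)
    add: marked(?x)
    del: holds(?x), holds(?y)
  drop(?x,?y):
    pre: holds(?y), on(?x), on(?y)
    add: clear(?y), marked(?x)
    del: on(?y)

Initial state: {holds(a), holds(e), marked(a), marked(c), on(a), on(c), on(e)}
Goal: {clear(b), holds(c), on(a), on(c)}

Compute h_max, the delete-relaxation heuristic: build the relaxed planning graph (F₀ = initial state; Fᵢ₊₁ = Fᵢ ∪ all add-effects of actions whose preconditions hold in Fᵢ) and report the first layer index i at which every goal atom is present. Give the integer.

2

F0 = init (7 atoms)
F1 = F0 ∪ {clear(a), clear(e), holds(b), holds(c), holds(d), marked(e)}  (13 atoms)
F2 = F1 ∪ {clear(b), clear(c), clear(d), marked(b), marked(d)}  (18 atoms)
goal ⊆ F2  ⇒  h_max = 2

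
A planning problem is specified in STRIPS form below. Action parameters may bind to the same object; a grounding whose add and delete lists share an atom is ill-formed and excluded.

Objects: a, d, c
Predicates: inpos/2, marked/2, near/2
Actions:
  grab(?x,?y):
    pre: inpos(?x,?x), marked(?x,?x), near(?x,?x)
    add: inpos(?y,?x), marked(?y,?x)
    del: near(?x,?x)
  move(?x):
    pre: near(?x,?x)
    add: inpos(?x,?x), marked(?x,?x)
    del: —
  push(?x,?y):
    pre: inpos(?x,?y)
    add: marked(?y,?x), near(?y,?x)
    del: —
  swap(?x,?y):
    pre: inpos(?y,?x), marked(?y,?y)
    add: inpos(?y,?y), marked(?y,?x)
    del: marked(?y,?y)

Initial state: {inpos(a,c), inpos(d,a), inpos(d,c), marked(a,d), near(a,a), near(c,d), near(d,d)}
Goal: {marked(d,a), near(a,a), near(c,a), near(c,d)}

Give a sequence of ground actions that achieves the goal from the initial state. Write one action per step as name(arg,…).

1. move(d)  →  {inpos(a,c), inpos(d,a), inpos(d,c), inpos(d,d), marked(a,d), marked(d,d), near(a,a), near(c,d), near(d,d)}
2. push(a,c)  →  {inpos(a,c), inpos(d,a), inpos(d,c), inpos(d,d), marked(a,d), marked(c,a), marked(d,d), near(a,a), near(c,a), near(c,d), near(d,d)}
3. swap(a,d)  →  {inpos(a,c), inpos(d,a), inpos(d,c), inpos(d,d), marked(a,d), marked(c,a), marked(d,a), near(a,a), near(c,a), near(c,d), near(d,d)}

move(d); push(a,c); swap(a,d)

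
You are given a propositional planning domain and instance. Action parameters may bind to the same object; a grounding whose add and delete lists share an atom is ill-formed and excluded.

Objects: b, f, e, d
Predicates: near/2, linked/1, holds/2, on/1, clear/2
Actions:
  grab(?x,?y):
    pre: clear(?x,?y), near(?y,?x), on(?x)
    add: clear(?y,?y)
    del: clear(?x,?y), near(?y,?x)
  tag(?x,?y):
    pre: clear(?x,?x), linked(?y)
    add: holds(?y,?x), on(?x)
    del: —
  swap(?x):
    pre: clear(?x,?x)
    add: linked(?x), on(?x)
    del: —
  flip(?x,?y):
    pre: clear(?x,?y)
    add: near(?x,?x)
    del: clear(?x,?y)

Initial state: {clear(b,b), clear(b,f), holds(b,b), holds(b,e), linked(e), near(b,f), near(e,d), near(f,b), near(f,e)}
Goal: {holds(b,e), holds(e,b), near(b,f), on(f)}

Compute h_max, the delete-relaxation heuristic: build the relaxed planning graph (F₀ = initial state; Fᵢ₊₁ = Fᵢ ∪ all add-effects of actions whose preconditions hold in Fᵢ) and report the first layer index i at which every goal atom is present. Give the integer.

F0 = init (9 atoms)
F1 = F0 ∪ {holds(e,b), linked(b), near(b,b), on(b)}  (13 atoms)
F2 = F1 ∪ {clear(f,f)}  (14 atoms)
F3 = F2 ∪ {holds(b,f), holds(e,f), linked(f), near(f,f), on(f)}  (19 atoms)
goal ⊆ F3  ⇒  h_max = 3

3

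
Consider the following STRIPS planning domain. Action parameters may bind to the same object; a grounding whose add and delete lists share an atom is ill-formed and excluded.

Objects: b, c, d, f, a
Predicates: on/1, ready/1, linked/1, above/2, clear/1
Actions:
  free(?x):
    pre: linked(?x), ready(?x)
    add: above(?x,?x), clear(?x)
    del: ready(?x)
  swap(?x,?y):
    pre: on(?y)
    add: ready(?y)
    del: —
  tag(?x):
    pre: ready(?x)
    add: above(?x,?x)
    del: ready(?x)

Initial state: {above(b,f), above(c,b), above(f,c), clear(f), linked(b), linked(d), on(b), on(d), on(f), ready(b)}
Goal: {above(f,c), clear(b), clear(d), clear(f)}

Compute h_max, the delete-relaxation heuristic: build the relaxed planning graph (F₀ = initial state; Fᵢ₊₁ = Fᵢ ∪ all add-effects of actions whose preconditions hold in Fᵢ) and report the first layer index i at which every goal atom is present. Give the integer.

F0 = init (10 atoms)
F1 = F0 ∪ {above(b,b), clear(b), ready(d), ready(f)}  (14 atoms)
F2 = F1 ∪ {above(d,d), above(f,f), clear(d)}  (17 atoms)
goal ⊆ F2  ⇒  h_max = 2

2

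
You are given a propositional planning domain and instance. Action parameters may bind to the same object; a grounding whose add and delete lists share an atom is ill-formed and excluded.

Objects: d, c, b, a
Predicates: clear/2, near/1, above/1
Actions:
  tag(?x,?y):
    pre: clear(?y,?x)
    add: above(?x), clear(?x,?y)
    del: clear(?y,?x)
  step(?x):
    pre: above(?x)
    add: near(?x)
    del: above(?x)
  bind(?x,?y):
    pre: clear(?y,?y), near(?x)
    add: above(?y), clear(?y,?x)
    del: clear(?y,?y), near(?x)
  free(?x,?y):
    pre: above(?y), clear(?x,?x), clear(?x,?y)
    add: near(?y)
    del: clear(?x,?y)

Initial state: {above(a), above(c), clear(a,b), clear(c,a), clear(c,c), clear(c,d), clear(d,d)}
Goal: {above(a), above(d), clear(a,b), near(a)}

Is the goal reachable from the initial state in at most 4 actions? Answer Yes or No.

1. tag(d,c)  →  {above(a), above(c), above(d), clear(a,b), clear(c,a), clear(c,c), clear(d,c), clear(d,d)}
2. free(c,a)  →  {above(a), above(c), above(d), clear(a,b), clear(c,c), clear(d,c), clear(d,d), near(a)}
optimal plan length = 2; 2 ≤ 4

Yes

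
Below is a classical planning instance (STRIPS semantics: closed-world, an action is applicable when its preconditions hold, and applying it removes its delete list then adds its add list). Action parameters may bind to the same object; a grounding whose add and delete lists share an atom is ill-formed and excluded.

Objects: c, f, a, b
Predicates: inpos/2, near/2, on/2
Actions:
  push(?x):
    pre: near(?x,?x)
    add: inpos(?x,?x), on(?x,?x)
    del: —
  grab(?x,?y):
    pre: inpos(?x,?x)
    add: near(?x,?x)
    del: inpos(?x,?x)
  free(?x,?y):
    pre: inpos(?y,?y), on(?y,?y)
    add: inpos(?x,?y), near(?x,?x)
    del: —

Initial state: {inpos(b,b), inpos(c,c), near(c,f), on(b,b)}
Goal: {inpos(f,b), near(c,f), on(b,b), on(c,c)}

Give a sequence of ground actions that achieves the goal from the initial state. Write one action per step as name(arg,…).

1. grab(c,c)  →  {inpos(b,b), near(c,c), near(c,f), on(b,b)}
2. push(c)  →  {inpos(b,b), inpos(c,c), near(c,c), near(c,f), on(b,b), on(c,c)}
3. free(f,b)  →  {inpos(b,b), inpos(c,c), inpos(f,b), near(c,c), near(c,f), near(f,f), on(b,b), on(c,c)}

grab(c,c); push(c); free(f,b)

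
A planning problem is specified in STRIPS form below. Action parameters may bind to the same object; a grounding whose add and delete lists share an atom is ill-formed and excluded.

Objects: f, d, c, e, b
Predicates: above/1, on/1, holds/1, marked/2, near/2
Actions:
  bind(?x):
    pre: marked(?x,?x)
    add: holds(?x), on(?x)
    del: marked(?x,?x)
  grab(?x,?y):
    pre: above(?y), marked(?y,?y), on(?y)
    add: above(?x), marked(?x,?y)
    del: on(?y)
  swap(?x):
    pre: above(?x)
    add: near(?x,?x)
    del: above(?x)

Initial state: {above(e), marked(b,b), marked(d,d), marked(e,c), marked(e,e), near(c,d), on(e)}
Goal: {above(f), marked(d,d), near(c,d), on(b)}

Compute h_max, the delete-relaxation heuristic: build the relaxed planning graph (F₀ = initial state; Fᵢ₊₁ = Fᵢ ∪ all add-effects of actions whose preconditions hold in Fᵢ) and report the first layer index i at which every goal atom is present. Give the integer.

F0 = init (7 atoms)
F1 = F0 ∪ {above(b), above(c), above(d), above(f), holds(b), holds(d), holds(e), marked(b,e), marked(c,e), marked(d,e), marked(f,e), near(e,e), on(b), on(d)}  (21 atoms)
goal ⊆ F1  ⇒  h_max = 1

1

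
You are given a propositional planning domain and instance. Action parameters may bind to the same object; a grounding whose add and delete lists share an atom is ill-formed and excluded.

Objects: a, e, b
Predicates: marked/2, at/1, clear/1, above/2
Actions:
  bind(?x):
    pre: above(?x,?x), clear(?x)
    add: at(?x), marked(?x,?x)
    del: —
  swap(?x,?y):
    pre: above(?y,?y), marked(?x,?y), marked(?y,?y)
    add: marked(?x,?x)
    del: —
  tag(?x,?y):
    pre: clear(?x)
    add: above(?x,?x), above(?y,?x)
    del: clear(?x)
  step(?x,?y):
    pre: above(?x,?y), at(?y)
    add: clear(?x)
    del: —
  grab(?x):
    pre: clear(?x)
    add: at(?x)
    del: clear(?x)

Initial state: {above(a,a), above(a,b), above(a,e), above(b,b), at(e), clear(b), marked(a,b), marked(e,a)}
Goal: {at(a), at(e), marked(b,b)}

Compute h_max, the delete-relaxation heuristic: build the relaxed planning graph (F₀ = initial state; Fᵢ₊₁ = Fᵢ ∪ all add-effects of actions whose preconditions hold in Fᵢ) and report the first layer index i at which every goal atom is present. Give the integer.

F0 = init (8 atoms)
F1 = F0 ∪ {above(e,b), at(b), clear(a), marked(b,b)}  (12 atoms)
F2 = F1 ∪ {above(b,a), above(e,a), at(a), clear(e), marked(a,a)}  (17 atoms)
goal ⊆ F2  ⇒  h_max = 2

2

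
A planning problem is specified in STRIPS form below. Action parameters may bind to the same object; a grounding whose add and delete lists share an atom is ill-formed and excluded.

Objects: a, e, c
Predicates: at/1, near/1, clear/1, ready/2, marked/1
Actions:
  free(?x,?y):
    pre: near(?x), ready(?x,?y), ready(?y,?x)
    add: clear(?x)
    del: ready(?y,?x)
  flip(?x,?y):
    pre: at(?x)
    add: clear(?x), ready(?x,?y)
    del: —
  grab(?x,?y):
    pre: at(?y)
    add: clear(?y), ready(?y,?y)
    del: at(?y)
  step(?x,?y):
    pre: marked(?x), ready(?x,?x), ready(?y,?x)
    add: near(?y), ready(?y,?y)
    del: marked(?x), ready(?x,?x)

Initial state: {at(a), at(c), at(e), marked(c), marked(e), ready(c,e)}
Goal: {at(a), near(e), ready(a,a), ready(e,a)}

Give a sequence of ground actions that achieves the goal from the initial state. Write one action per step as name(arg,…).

flip(a,a); flip(e,a); flip(e,c); flip(c,c); step(c,e)

1. flip(a,a)  →  {at(a), at(c), at(e), clear(a), marked(c), marked(e), ready(a,a), ready(c,e)}
2. flip(e,a)  →  {at(a), at(c), at(e), clear(a), clear(e), marked(c), marked(e), ready(a,a), ready(c,e), ready(e,a)}
3. flip(e,c)  →  {at(a), at(c), at(e), clear(a), clear(e), marked(c), marked(e), ready(a,a), ready(c,e), ready(e,a), ready(e,c)}
4. flip(c,c)  →  {at(a), at(c), at(e), clear(a), clear(c), clear(e), marked(c), marked(e), ready(a,a), ready(c,c), ready(c,e), ready(e,a), ready(e,c)}
5. step(c,e)  →  {at(a), at(c), at(e), clear(a), clear(c), clear(e), marked(e), near(e), ready(a,a), ready(c,e), ready(e,a), ready(e,c), ready(e,e)}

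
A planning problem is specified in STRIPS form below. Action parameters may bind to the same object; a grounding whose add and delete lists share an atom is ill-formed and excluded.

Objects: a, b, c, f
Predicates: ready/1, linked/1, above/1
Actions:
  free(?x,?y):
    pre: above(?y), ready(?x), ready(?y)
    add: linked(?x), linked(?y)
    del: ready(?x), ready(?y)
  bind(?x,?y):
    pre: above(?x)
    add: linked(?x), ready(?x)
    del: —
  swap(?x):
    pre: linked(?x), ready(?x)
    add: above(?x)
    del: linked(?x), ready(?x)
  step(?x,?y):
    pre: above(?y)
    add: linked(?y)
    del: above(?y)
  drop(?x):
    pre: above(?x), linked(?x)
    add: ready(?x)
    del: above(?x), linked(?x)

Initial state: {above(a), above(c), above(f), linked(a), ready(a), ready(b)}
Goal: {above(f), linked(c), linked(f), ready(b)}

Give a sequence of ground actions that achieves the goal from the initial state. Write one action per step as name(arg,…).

1. bind(c,a)  →  {above(a), above(c), above(f), linked(a), linked(c), ready(a), ready(b), ready(c)}
2. bind(f,a)  →  {above(a), above(c), above(f), linked(a), linked(c), linked(f), ready(a), ready(b), ready(c), ready(f)}

bind(c,a); bind(f,a)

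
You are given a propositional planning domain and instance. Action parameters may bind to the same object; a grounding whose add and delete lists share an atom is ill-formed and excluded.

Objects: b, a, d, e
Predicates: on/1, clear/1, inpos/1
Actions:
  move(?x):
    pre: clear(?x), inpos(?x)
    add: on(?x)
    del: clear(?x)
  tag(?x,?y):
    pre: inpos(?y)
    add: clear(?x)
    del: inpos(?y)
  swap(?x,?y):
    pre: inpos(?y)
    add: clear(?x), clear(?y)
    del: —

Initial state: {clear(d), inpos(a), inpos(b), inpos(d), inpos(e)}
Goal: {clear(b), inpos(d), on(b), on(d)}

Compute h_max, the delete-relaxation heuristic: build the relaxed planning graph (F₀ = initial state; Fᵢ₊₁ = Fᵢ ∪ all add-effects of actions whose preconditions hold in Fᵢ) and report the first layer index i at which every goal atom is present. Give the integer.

F0 = init (5 atoms)
F1 = F0 ∪ {clear(a), clear(b), clear(e), on(d)}  (9 atoms)
F2 = F1 ∪ {on(a), on(b), on(e)}  (12 atoms)
goal ⊆ F2  ⇒  h_max = 2

2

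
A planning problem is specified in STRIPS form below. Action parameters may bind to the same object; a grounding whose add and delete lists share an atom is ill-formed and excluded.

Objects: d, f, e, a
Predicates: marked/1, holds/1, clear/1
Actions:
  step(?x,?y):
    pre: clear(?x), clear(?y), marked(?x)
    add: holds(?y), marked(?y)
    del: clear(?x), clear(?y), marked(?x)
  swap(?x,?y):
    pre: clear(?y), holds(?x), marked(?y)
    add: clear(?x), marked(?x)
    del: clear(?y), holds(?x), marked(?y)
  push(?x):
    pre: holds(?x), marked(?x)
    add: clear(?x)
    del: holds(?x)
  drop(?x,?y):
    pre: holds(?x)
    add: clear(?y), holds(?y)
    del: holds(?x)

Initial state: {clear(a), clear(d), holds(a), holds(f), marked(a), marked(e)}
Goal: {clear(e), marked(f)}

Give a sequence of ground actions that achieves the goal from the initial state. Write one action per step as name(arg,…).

swap(f,a); drop(a,e)

1. swap(f,a)  →  {clear(d), clear(f), holds(a), marked(e), marked(f)}
2. drop(a,e)  →  {clear(d), clear(e), clear(f), holds(e), marked(e), marked(f)}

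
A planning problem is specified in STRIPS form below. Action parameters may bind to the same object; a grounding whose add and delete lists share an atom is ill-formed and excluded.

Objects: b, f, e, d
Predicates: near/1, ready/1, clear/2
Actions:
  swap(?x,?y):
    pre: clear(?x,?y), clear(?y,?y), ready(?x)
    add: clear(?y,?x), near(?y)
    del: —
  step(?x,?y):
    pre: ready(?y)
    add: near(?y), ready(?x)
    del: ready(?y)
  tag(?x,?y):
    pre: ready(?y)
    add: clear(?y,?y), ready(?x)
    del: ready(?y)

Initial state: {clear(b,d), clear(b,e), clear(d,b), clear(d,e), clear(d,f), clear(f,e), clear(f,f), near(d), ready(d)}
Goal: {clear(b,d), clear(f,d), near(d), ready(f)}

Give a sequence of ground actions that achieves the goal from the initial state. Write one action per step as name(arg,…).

swap(d,f); step(f,d)

1. swap(d,f)  →  {clear(b,d), clear(b,e), clear(d,b), clear(d,e), clear(d,f), clear(f,d), clear(f,e), clear(f,f), near(d), near(f), ready(d)}
2. step(f,d)  →  {clear(b,d), clear(b,e), clear(d,b), clear(d,e), clear(d,f), clear(f,d), clear(f,e), clear(f,f), near(d), near(f), ready(f)}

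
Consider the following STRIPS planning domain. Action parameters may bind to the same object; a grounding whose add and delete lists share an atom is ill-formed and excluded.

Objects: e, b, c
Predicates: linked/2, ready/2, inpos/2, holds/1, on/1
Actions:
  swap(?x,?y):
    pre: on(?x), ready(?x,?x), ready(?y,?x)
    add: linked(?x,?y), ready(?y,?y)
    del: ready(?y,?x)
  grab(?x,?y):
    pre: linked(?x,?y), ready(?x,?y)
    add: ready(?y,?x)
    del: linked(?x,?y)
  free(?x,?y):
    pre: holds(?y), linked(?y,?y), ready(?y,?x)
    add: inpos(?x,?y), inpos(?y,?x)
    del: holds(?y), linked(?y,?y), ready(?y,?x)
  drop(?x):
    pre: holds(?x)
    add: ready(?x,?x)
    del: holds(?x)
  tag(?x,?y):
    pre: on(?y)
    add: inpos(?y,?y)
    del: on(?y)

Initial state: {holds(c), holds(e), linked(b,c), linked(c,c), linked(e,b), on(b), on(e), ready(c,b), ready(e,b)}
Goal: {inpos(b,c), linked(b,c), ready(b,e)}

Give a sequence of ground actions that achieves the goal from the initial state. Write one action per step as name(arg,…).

grab(e,b); free(b,c)

1. grab(e,b)  →  {holds(c), holds(e), linked(b,c), linked(c,c), on(b), on(e), ready(b,e), ready(c,b), ready(e,b)}
2. free(b,c)  →  {holds(e), inpos(b,c), inpos(c,b), linked(b,c), on(b), on(e), ready(b,e), ready(e,b)}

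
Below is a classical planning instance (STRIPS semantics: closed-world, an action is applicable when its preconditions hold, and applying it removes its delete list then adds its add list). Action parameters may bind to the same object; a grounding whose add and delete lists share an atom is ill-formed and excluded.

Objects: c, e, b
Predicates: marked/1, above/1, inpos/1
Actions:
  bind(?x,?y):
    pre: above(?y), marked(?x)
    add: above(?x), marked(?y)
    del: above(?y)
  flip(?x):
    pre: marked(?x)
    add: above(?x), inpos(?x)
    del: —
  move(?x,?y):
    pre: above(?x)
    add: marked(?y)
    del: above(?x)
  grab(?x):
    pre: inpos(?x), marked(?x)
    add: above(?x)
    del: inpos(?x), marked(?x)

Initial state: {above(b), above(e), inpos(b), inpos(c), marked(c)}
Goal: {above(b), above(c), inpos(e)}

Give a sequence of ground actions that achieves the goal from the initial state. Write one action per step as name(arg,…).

1. bind(c,e)  →  {above(b), above(c), inpos(b), inpos(c), marked(c), marked(e)}
2. flip(e)  →  {above(b), above(c), above(e), inpos(b), inpos(c), inpos(e), marked(c), marked(e)}

bind(c,e); flip(e)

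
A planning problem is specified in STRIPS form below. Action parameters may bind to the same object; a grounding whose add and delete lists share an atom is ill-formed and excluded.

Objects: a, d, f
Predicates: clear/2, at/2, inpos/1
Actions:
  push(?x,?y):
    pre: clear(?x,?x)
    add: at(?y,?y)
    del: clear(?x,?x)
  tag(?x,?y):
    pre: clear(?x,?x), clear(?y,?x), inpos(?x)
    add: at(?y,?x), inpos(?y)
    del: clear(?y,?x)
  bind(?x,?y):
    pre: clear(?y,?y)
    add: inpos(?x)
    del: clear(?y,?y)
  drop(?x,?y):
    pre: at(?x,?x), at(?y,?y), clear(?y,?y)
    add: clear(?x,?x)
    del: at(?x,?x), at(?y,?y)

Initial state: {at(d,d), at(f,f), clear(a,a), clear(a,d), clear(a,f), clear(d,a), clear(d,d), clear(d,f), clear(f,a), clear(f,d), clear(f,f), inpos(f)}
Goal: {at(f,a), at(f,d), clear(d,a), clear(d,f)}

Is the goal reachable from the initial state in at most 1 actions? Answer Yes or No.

1. tag(f,a)  →  {at(a,f), at(d,d), at(f,f), clear(a,a), clear(a,d), clear(d,a), clear(d,d), clear(d,f), clear(f,a), clear(f,d), clear(f,f), inpos(a), inpos(f)}
2. tag(a,f)  →  {at(a,f), at(d,d), at(f,a), at(f,f), clear(a,a), clear(a,d), clear(d,a), clear(d,d), clear(d,f), clear(f,d), clear(f,f), inpos(a), inpos(f)}
3. bind(d,a)  →  {at(a,f), at(d,d), at(f,a), at(f,f), clear(a,d), clear(d,a), clear(d,d), clear(d,f), clear(f,d), clear(f,f), inpos(a), inpos(d), inpos(f)}
4. tag(d,f)  →  {at(a,f), at(d,d), at(f,a), at(f,d), at(f,f), clear(a,d), clear(d,a), clear(d,d), clear(d,f), clear(f,f), inpos(a), inpos(d), inpos(f)}
optimal plan length = 4; 4 > 1

No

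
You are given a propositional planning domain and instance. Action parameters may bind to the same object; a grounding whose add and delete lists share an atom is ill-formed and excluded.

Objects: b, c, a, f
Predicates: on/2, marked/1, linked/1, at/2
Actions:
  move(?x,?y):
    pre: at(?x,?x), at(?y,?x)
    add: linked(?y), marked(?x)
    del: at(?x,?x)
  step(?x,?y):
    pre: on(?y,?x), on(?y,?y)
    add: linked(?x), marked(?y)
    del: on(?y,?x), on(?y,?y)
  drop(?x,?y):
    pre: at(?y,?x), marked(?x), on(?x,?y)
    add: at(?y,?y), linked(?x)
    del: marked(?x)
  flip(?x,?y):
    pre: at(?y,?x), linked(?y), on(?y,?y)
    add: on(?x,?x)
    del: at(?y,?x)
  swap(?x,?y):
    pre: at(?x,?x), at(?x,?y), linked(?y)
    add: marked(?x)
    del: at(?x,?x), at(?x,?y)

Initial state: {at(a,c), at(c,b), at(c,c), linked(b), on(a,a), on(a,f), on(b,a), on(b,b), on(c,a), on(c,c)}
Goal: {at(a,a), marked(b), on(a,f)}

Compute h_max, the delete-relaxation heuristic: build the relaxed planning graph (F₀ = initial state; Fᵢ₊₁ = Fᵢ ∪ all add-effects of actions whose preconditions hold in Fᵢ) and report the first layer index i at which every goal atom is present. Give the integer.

2

F0 = init (10 atoms)
F1 = F0 ∪ {linked(a), linked(c), linked(f), marked(a), marked(b), marked(c)}  (16 atoms)
F2 = F1 ∪ {at(a,a)}  (17 atoms)
goal ⊆ F2  ⇒  h_max = 2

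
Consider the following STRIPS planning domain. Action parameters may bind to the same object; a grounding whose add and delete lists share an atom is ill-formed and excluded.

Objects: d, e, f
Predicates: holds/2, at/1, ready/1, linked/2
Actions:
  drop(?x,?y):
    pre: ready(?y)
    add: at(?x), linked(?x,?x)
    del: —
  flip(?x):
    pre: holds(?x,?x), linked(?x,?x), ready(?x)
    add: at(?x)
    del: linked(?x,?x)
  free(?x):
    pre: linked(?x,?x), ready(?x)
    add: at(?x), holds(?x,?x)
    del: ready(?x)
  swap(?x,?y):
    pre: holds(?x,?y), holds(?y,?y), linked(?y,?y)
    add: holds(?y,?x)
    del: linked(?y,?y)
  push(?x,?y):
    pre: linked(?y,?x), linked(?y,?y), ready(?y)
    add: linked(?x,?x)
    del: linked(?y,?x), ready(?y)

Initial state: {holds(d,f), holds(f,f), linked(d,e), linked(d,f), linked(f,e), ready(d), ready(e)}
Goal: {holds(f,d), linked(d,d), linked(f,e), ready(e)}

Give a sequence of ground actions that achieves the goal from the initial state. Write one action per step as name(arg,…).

drop(d,d); drop(f,d); swap(d,f)

1. drop(d,d)  →  {at(d), holds(d,f), holds(f,f), linked(d,d), linked(d,e), linked(d,f), linked(f,e), ready(d), ready(e)}
2. drop(f,d)  →  {at(d), at(f), holds(d,f), holds(f,f), linked(d,d), linked(d,e), linked(d,f), linked(f,e), linked(f,f), ready(d), ready(e)}
3. swap(d,f)  →  {at(d), at(f), holds(d,f), holds(f,d), holds(f,f), linked(d,d), linked(d,e), linked(d,f), linked(f,e), ready(d), ready(e)}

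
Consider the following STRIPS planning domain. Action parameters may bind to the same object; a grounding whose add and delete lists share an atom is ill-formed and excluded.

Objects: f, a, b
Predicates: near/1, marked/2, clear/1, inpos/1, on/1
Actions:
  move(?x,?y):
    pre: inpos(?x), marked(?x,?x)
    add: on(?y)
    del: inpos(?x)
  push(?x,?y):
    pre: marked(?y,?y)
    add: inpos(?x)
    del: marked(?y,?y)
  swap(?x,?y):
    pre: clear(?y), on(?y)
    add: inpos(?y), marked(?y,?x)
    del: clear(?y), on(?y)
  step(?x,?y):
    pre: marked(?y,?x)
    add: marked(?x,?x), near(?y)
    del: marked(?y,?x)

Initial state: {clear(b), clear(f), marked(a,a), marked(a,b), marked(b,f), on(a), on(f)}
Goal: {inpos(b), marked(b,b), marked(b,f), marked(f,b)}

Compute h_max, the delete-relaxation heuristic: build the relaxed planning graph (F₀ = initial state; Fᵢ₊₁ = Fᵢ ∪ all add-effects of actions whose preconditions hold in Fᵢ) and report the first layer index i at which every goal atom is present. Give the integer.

1

F0 = init (7 atoms)
F1 = F0 ∪ {inpos(a), inpos(b), inpos(f), marked(b,b), marked(f,a), marked(f,b), marked(f,f), near(a), near(b)}  (16 atoms)
goal ⊆ F1  ⇒  h_max = 1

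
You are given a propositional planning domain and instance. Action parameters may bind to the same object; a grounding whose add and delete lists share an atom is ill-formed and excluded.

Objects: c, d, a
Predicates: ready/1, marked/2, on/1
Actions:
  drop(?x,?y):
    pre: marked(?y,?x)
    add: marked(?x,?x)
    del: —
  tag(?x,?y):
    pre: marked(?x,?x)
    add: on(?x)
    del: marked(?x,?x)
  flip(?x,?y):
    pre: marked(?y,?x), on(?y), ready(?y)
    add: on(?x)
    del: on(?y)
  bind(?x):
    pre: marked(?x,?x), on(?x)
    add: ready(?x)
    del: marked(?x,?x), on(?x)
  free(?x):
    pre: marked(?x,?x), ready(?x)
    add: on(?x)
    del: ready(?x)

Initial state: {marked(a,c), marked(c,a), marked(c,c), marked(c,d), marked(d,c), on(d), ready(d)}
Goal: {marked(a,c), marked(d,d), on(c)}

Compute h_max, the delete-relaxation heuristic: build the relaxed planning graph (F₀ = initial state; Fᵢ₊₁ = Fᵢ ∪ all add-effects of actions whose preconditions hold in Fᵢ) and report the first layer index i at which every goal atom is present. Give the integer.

F0 = init (7 atoms)
F1 = F0 ∪ {marked(a,a), marked(d,d), on(c)}  (10 atoms)
goal ⊆ F1  ⇒  h_max = 1

1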